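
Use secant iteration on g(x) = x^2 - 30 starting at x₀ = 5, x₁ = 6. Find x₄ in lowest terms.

g(5) = -5, g(6) = 6. x₂ = 6 - 6·(6 - 5)/(6 - (-5)) = 60/11.
g(6) = 6, g(60/11) = -30/121. x₃ = (60/11) - (-30/121)·((60/11) - 6)/((-30/121) - 6) = 115/21.
g(60/11) = -30/121, g(115/21) = -5/441. x₄ = (115/21) - (-5/441)·((115/21) - (60/11))/((-5/441) - (-30/121)) = 2766/505.

2766/505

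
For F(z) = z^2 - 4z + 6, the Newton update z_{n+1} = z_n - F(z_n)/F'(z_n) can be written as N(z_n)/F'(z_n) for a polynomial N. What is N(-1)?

-5

F'(z) = 2z - 4.
N(z) = z·F'(z) - F(z) = z·(2z - 4) - (z^2 - 4z + 6) = z^2 - 6.
N(-1) = -5.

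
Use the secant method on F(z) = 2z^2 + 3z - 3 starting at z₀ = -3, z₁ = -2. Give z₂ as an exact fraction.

F(-3) = 6, F(-2) = -1. z₂ = (-2) - (-1)·((-2) - (-3))/((-1) - 6) = -15/7.

-15/7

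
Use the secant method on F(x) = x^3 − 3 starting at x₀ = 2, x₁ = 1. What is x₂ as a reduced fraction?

9/7

F(2) = 5, F(1) = −2. x₂ = 1 − (−2)·(1 − 2)/((−2) − 5) = 9/7.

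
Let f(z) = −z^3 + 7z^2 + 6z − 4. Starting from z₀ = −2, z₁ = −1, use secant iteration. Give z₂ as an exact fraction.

−12/11

f(−2) = 20, f(−1) = −2. z₂ = (−1) − (−2)·((−1) − (−2))/((−2) − 20) = −12/11.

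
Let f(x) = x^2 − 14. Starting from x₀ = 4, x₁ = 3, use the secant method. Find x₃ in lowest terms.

176/47

f(4) = 2, f(3) = −5. x₂ = 3 − (−5)·(3 − 4)/((−5) − 2) = 26/7.
f(3) = −5, f(26/7) = −10/49. x₃ = (26/7) − (−10/49)·((26/7) − 3)/((−10/49) − (−5)) = 176/47.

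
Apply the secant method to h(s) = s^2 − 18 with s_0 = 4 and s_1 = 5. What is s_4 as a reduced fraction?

h(4) = −2, h(5) = 7. s_2 = 5 − 7·(5 − 4)/(7 − (−2)) = 38/9.
h(5) = 7, h(38/9) = −14/81. s_3 = (38/9) − (−14/81)·((38/9) − 5)/((−14/81) − 7) = 352/83.
h(38/9) = −14/81, h(352/83) = −98/6889. s_4 = (352/83) − (−98/6889)·((352/83) − (38/9))/((−98/6889) − (−14/81)) = 13411/3161.

13411/3161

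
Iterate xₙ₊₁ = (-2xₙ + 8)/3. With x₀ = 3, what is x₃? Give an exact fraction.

x₁ = (-2·3 + 8)/3 = 2/3.
x₂ = (-2·(2/3) + 8)/3 = 20/9.
x₃ = (-2·(20/9) + 8)/3 = 32/27.

32/27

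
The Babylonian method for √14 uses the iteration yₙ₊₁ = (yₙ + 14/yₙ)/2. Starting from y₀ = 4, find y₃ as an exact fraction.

y₁ = (4 + 14/4)/2 = 15/4.
y₂ = (15/4 + 14/(15/4))/2 = 449/120.
y₃ = (449/120 + 14/(449/120))/2 = 403201/107760.

403201/107760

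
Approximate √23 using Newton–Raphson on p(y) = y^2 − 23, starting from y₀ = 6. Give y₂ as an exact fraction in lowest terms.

6793/1416

p'(y) = 2y.
p(6) = 13, p'(6) = 12, so y₁ = 6 − 13/12 = 59/12.
p(59/12) = 169/144, p'(59/12) = 59/6, so y₂ = (59/12) − (169/144)/(59/6) = 6793/1416.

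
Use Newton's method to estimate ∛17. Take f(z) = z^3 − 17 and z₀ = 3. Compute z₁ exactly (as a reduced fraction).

71/27

f'(z) = 3z^2.
f(3) = 10, f'(3) = 27, so z₁ = 3 − 10/27 = 71/27.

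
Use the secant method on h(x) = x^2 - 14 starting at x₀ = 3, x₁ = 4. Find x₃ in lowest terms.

101/27

h(3) = -5, h(4) = 2. x₂ = 4 - 2·(4 - 3)/(2 - (-5)) = 26/7.
h(4) = 2, h(26/7) = -10/49. x₃ = (26/7) - (-10/49)·((26/7) - 4)/((-10/49) - 2) = 101/27.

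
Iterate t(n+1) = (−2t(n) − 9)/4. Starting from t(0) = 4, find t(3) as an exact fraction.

t(1) = (−2·4 − 9)/4 = −17/4.
t(2) = (−2·(−17/4) − 9)/4 = −1/8.
t(3) = (−2·(−1/8) − 9)/4 = −35/16.

−35/16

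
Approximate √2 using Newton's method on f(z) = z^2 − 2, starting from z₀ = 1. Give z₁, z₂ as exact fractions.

f'(z) = 2z.
f(1) = −1, f'(1) = 2, so z₁ = 1 − (−1)/2 = 3/2.
f(3/2) = 1/4, f'(3/2) = 3, so z₂ = (3/2) − (1/4)/3 = 17/12.

z₁ = 3/2, z₂ = 17/12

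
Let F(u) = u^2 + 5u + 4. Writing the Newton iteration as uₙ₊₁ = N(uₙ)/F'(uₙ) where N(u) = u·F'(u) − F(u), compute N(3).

F'(u) = 2u + 5.
N(u) = u·F'(u) − F(u) = u·(2u + 5) − (u^2 + 5u + 4) = u^2 − 4.
N(3) = 5.

5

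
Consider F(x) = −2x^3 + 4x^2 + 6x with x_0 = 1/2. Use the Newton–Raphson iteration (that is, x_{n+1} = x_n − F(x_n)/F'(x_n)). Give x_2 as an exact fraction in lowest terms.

8/3961

F'(x) = −6x^2 + 8x + 6.
F(1/2) = 15/4, F'(1/2) = 17/2, so x_1 = (1/2) − (15/4)/(17/2) = 1/17.
F(1/17) = 1800/4913, F'(1/17) = 1864/289, so x_2 = (1/17) − (1800/4913)/(1864/289) = 8/3961.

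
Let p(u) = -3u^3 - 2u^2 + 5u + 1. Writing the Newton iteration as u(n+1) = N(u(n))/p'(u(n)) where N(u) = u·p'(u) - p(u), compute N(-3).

143

p'(u) = -9u^2 - 4u + 5.
N(u) = u·p'(u) - p(u) = u·(-9u^2 - 4u + 5) - (-3u^3 - 2u^2 + 5u + 1) = -6u^3 - 2u^2 - 1.
N(-3) = 143.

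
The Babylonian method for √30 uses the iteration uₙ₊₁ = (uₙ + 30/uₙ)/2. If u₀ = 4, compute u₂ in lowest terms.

u₁ = (4 + 30/4)/2 = 23/4.
u₂ = (23/4 + 30/(23/4))/2 = 1009/184.

1009/184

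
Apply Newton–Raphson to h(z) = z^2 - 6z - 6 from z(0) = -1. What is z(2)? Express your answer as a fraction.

-433/496

h'(z) = 2z - 6.
h(-1) = 1, h'(-1) = -8, so z(1) = (-1) - 1/(-8) = -7/8.
h(-7/8) = 1/64, h'(-7/8) = -31/4, so z(2) = (-7/8) - (1/64)/(-31/4) = -433/496.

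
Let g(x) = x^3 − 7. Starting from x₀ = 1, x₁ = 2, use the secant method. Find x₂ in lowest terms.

13/7

g(1) = −6, g(2) = 1. x₂ = 2 − 1·(2 − 1)/(1 − (−6)) = 13/7.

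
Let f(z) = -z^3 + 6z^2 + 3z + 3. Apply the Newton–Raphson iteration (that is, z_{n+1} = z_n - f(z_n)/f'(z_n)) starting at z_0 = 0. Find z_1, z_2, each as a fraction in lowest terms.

z_1 = -1, z_2 = -5/12

f'(z) = -3z^2 + 12z + 3.
f(0) = 3, f'(0) = 3, so z_1 = 0 - 3/3 = -1.
f(-1) = 7, f'(-1) = -12, so z_2 = (-1) - 7/(-12) = -5/12.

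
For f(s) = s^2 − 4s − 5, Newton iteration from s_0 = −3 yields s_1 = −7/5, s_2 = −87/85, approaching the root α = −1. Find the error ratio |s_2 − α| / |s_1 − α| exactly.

1/17

s_1 − α = −7/5 − (−1) = −7/5 + 1 = −2/5, so |s_1 − α| = 2/5.
s_2 − α = −87/85 − (−1) = −87/85 + 1 = −2/85, so |s_2 − α| = 2/85.
Ratio = (2/85) / (2/5) = 1/17.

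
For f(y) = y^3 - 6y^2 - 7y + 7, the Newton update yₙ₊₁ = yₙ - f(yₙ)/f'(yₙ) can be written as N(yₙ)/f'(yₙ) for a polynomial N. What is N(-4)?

f'(y) = 3y^2 - 12y - 7.
N(y) = y·f'(y) - f(y) = y·(3y^2 - 12y - 7) - (y^3 - 6y^2 - 7y + 7) = 2y^3 - 6y^2 - 7.
N(-4) = -231.

-231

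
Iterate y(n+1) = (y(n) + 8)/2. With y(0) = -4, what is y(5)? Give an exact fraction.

61/8

y(1) = ((-4) + 8)/2 = 2.
y(2) = (2 + 8)/2 = 5.
y(3) = (5 + 8)/2 = 13/2.
y(4) = ((13/2) + 8)/2 = 29/4.
y(5) = ((29/4) + 8)/2 = 61/8.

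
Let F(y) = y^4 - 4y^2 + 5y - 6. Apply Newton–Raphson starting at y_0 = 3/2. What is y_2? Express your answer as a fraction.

F'(y) = 4y^3 - 8y + 5.
F(3/2) = -39/16, F'(3/2) = 13/2, so y_1 = (3/2) - (-39/16)/(13/2) = 15/8.
F(15/8) = 6849/4096, F'(15/8) = 2095/128, so y_2 = (15/8) - (6849/4096)/(2095/128) = 118851/67040.

118851/67040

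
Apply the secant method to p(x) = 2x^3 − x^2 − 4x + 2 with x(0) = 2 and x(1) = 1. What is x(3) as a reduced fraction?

86/37

p(2) = 6, p(1) = −1. x(2) = 1 − (−1)·(1 − 2)/((−1) − 6) = 8/7.
p(1) = −1, p(8/7) = −306/343. x(3) = (8/7) − (−306/343)·((8/7) − 1)/((−306/343) − (−1)) = 86/37.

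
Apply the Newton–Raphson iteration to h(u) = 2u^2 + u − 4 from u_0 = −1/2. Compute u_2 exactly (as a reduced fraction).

−89/34

h'(u) = 4u + 1.
h(−1/2) = −4, h'(−1/2) = −1, so u_1 = (−1/2) − (−4)/(−1) = −9/2.
h(−9/2) = 32, h'(−9/2) = −17, so u_2 = (−9/2) − 32/(−17) = −89/34.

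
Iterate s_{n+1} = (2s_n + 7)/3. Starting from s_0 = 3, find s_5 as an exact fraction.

s_1 = (2·3 + 7)/3 = 13/3.
s_2 = (2·(13/3) + 7)/3 = 47/9.
s_3 = (2·(47/9) + 7)/3 = 157/27.
s_4 = (2·(157/27) + 7)/3 = 503/81.
s_5 = (2·(503/81) + 7)/3 = 1573/243.

1573/243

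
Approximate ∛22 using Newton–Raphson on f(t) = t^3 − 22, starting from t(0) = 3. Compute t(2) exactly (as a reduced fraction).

655489/233928

f'(t) = 3t^2.
f(3) = 5, f'(3) = 27, so t(1) = 3 − 5/27 = 76/27.
f(76/27) = 5950/19683, f'(76/27) = 5776/243, so t(2) = (76/27) − (5950/19683)/(5776/243) = 655489/233928.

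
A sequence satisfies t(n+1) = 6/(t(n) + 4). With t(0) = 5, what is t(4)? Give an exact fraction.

111/95

t(1) = 6/(5 + 4) = 2/3.
t(2) = 6/(2/3 + 4) = 9/7.
t(3) = 6/(9/7 + 4) = 42/37.
t(4) = 6/(42/37 + 4) = 111/95.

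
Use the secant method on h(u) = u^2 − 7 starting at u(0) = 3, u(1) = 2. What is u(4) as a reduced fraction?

799/302

h(3) = 2, h(2) = −3. u(2) = 2 − (−3)·(2 − 3)/((−3) − 2) = 13/5.
h(2) = −3, h(13/5) = −6/25. u(3) = (13/5) − (−6/25)·((13/5) − 2)/((−6/25) − (−3)) = 61/23.
h(13/5) = −6/25, h(61/23) = 18/529. u(4) = (61/23) − (18/529)·((61/23) − (13/5))/((18/529) − (−6/25)) = 799/302.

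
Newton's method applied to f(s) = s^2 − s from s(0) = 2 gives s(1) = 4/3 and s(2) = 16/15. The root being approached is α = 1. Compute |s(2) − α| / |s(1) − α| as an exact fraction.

s(1) − α = 4/3 − 1 = 1/3, so |s(1) − α| = 1/3.
s(2) − α = 16/15 − 1 = 1/15, so |s(2) − α| = 1/15.
Ratio = (1/15) / (1/3) = 1/5.

1/5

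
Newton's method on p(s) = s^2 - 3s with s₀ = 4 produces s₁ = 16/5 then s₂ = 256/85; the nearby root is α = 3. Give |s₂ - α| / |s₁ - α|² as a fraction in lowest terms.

5/17

s₁ - α = 16/5 - 3 = 1/5, so |s₁ - α| = 1/5.
s₂ - α = 256/85 - 3 = 1/85, so |s₂ - α| = 1/85.
|s₁ - α|² = 1/25.
Ratio = (1/85) / (1/25) = 5/17.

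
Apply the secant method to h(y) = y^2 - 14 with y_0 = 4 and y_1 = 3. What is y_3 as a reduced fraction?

h(4) = 2, h(3) = -5. y_2 = 3 - (-5)·(3 - 4)/((-5) - 2) = 26/7.
h(3) = -5, h(26/7) = -10/49. y_3 = (26/7) - (-10/49)·((26/7) - 3)/((-10/49) - (-5)) = 176/47.

176/47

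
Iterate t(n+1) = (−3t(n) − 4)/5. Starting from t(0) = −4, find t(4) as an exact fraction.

t(1) = (−3·(−4) − 4)/5 = 8/5.
t(2) = (−3·(8/5) − 4)/5 = −44/25.
t(3) = (−3·(−44/25) − 4)/5 = 32/125.
t(4) = (−3·(32/125) − 4)/5 = −596/625.

−596/625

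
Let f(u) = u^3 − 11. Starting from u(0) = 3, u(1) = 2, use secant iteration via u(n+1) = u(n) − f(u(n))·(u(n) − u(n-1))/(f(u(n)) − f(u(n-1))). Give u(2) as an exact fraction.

f(3) = 16, f(2) = −3. u(2) = 2 − (−3)·(2 − 3)/((−3) − 16) = 41/19.

41/19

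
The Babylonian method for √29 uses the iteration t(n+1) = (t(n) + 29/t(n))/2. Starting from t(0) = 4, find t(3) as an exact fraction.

t(1) = (4 + 29/4)/2 = 45/8.
t(2) = (45/8 + 29/(45/8))/2 = 3881/720.
t(3) = (3881/720 + 29/(3881/720))/2 = 30095761/5588640.

30095761/5588640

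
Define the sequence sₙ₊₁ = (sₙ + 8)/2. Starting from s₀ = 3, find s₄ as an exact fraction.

123/16

s₁ = (3 + 8)/2 = 11/2.
s₂ = ((11/2) + 8)/2 = 27/4.
s₃ = ((27/4) + 8)/2 = 59/8.
s₄ = ((59/8) + 8)/2 = 123/16.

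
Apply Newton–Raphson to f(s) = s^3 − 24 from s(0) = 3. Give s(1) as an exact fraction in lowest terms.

26/9

f'(s) = 3s^2.
f(3) = 3, f'(3) = 27, so s(1) = 3 − 3/27 = 26/9.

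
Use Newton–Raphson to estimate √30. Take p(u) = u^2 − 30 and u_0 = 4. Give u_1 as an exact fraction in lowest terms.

p'(u) = 2u.
p(4) = −14, p'(4) = 8, so u_1 = 4 − (−14)/8 = 23/4.

23/4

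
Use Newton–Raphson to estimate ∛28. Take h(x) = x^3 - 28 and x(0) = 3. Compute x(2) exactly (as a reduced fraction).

413465/136161

h'(x) = 3x^2.
h(3) = -1, h'(3) = 27, so x(1) = 3 - (-1)/27 = 82/27.
h(82/27) = 244/19683, h'(82/27) = 6724/243, so x(2) = (82/27) - (244/19683)/(6724/243) = 413465/136161.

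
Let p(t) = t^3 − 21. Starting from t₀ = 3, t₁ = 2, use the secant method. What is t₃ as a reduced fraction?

p(3) = 6, p(2) = −13. t₂ = 2 − (−13)·(2 − 3)/((−13) − 6) = 51/19.
p(2) = −13, p(51/19) = −11388/6859. t₃ = (51/19) − (−11388/6859)·((51/19) − 2)/((−11388/6859) − (−13)) = 16659/5983.

16659/5983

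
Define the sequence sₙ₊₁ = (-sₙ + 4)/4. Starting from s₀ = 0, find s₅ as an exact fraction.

205/256

s₁ = (-0 + 4)/4 = 1.
s₂ = (-1 + 4)/4 = 3/4.
s₃ = (-(3/4) + 4)/4 = 13/16.
s₄ = (-(13/16) + 4)/4 = 51/64.
s₅ = (-(51/64) + 4)/4 = 205/256.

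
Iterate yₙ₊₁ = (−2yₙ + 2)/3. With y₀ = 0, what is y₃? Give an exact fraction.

y₁ = (−2·0 + 2)/3 = 2/3.
y₂ = (−2·(2/3) + 2)/3 = 2/9.
y₃ = (−2·(2/9) + 2)/3 = 14/27.

14/27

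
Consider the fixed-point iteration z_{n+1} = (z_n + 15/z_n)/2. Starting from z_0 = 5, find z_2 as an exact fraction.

z_1 = (5 + 15/5)/2 = 4.
z_2 = (4 + 15/4)/2 = 31/8.

31/8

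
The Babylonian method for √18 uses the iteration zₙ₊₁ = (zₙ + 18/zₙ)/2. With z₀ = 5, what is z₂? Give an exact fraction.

z₁ = (5 + 18/5)/2 = 43/10.
z₂ = (43/10 + 18/(43/10))/2 = 3649/860.

3649/860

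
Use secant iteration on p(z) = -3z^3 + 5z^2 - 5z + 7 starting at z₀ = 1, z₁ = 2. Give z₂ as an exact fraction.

p(1) = 4, p(2) = -7. z₂ = 2 - (-7)·(2 - 1)/((-7) - 4) = 15/11.

15/11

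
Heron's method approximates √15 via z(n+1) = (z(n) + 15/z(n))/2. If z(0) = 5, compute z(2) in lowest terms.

31/8

z(1) = (5 + 15/5)/2 = 4.
z(2) = (4 + 15/4)/2 = 31/8.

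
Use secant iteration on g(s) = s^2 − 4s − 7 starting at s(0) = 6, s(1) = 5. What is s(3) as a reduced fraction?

g(6) = 5, g(5) = −2. s(2) = 5 − (−2)·(5 − 6)/((−2) − 5) = 37/7.
g(5) = −2, g(37/7) = −10/49. s(3) = (37/7) − (−10/49)·((37/7) − 5)/((−10/49) − (−2)) = 117/22.

117/22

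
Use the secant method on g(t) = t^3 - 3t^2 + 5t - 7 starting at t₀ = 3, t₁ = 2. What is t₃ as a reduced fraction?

947/433

g(3) = 8, g(2) = -1. t₂ = 2 - (-1)·(2 - 3)/((-1) - 8) = 19/9.
g(2) = -1, g(19/9) = -296/729. t₃ = (19/9) - (-296/729)·((19/9) - 2)/((-296/729) - (-1)) = 947/433.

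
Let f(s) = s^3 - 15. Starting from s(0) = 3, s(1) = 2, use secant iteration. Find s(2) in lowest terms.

f(3) = 12, f(2) = -7. s(2) = 2 - (-7)·(2 - 3)/((-7) - 12) = 45/19.

45/19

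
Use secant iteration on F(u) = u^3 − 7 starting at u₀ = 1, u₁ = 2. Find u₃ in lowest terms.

F(1) = −6, F(2) = 1. u₂ = 2 − 1·(2 − 1)/(1 − (−6)) = 13/7.
F(2) = 1, F(13/7) = −204/343. u₃ = (13/7) − (−204/343)·((13/7) − 2)/((−204/343) − 1) = 1045/547.

1045/547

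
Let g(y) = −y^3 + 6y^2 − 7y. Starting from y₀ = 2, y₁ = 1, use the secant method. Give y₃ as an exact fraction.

21/13

g(2) = 2, g(1) = −2. y₂ = 1 − (−2)·(1 − 2)/((−2) − 2) = 3/2.
g(1) = −2, g(3/2) = −3/8. y₃ = (3/2) − (−3/8)·((3/2) − 1)/((−3/8) − (−2)) = 21/13.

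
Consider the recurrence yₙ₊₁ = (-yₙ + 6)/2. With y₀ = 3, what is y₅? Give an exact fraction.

y₁ = (-3 + 6)/2 = 3/2.
y₂ = (-(3/2) + 6)/2 = 9/4.
y₃ = (-(9/4) + 6)/2 = 15/8.
y₄ = (-(15/8) + 6)/2 = 33/16.
y₅ = (-(33/16) + 6)/2 = 63/32.

63/32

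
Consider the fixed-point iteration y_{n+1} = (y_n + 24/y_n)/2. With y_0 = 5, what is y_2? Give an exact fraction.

y_1 = (5 + 24/5)/2 = 49/10.
y_2 = (49/10 + 24/(49/10))/2 = 4801/980.

4801/980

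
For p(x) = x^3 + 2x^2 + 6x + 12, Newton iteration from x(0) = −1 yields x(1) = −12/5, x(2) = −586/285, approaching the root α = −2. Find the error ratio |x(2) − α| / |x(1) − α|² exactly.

x(1) − α = −12/5 − (−2) = −12/5 + 2 = −2/5, so |x(1) − α| = 2/5.
x(2) − α = −586/285 − (−2) = −586/285 + 2 = −16/285, so |x(2) − α| = 16/285.
|x(1) − α|² = 4/25.
Ratio = (16/285) / (4/25) = 20/57.

20/57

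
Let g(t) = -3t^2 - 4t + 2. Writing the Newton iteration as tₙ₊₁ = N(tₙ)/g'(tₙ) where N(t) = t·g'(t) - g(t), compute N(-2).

g'(t) = -6t - 4.
N(t) = t·g'(t) - g(t) = t·(-6t - 4) - (-3t^2 - 4t + 2) = -3t^2 - 2.
N(-2) = -14.

-14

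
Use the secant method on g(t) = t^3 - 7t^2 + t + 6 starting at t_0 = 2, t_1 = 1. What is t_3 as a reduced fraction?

1910/1741

g(2) = -12, g(1) = 1. t_2 = 1 - 1·(1 - 2)/(1 - (-12)) = 14/13.
g(1) = 1, g(14/13) = 456/2197. t_3 = (14/13) - (456/2197)·((14/13) - 1)/((456/2197) - 1) = 1910/1741.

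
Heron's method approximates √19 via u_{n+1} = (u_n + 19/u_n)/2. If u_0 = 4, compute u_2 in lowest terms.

u_1 = (4 + 19/4)/2 = 35/8.
u_2 = (35/8 + 19/(35/8))/2 = 2441/560.

2441/560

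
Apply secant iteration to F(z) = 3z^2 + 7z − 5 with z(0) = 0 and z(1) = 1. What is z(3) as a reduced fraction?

13/23

F(0) = −5, F(1) = 5. z(2) = 1 − 5·(1 − 0)/(5 − (−5)) = 1/2.
F(1) = 5, F(1/2) = −3/4. z(3) = (1/2) − (−3/4)·((1/2) − 1)/((−3/4) − 5) = 13/23.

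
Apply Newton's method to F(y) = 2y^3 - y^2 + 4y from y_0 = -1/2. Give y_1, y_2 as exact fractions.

y_1 = -3/26, y_2 = -171/37882

F'(y) = 6y^2 - 2y + 4.
F(-1/2) = -5/2, F'(-1/2) = 13/2, so y_1 = (-1/2) - (-5/2)/(13/2) = -3/26.
F(-3/26) = -1050/2197, F'(-3/26) = 1457/338, so y_2 = (-3/26) - (-1050/2197)/(1457/338) = -171/37882.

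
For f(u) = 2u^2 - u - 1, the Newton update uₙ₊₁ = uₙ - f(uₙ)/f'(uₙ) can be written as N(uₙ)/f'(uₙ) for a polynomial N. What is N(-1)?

3

f'(u) = 4u - 1.
N(u) = u·f'(u) - f(u) = u·(4u - 1) - (2u^2 - u - 1) = 2u^2 + 1.
N(-1) = 3.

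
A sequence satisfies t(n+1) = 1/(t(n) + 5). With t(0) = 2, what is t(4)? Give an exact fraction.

t(1) = 1/(2 + 5) = 1/7.
t(2) = 1/(1/7 + 5) = 7/36.
t(3) = 1/(7/36 + 5) = 36/187.
t(4) = 1/(36/187 + 5) = 187/971.

187/971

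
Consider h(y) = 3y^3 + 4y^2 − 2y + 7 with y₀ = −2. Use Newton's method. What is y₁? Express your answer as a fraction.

−13/6

h'(y) = 9y^2 + 8y − 2.
h(−2) = 3, h'(−2) = 18, so y₁ = (−2) − 3/18 = −13/6.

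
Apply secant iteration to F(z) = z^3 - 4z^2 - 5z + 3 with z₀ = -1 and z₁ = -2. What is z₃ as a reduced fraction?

-4022/3089

F(-1) = 3, F(-2) = -11. z₂ = (-2) - (-11)·((-2) - (-1))/((-11) - 3) = -17/14.
F(-2) = -11, F(-17/14) = 3795/2744. z₃ = (-17/14) - (3795/2744)·((-17/14) - (-2))/((3795/2744) - (-11)) = -4022/3089.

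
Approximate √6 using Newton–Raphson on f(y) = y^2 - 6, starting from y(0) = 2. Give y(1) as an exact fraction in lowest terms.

5/2

f'(y) = 2y.
f(2) = -2, f'(2) = 4, so y(1) = 2 - (-2)/4 = 5/2.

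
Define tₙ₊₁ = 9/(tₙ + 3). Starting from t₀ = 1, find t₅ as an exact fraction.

t₁ = 9/(1 + 3) = 9/4.
t₂ = 9/(9/4 + 3) = 12/7.
t₃ = 9/(12/7 + 3) = 21/11.
t₄ = 9/(21/11 + 3) = 11/6.
t₅ = 9/(11/6 + 3) = 54/29.

54/29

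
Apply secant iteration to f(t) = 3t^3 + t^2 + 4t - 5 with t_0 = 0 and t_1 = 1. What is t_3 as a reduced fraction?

f(0) = -5, f(1) = 3. t_2 = 1 - 3·(1 - 0)/(3 - (-5)) = 5/8.
f(1) = 3, f(5/8) = -705/512. t_3 = (5/8) - (-705/512)·((5/8) - 1)/((-705/512) - 3) = 185/249.

185/249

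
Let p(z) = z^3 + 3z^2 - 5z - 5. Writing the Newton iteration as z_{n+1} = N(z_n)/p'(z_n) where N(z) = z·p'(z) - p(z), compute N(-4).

p'(z) = 3z^2 + 6z - 5.
N(z) = z·p'(z) - p(z) = z·(3z^2 + 6z - 5) - (z^3 + 3z^2 - 5z - 5) = 2z^3 + 3z^2 + 5.
N(-4) = -75.

-75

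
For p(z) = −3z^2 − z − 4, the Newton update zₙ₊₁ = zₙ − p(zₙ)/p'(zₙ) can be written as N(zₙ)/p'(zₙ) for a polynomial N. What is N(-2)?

p'(z) = −6z − 1.
N(z) = z·p'(z) − p(z) = z·(−6z − 1) − (−3z^2 − z − 4) = −3z^2 + 4.
N(-2) = −8.

−8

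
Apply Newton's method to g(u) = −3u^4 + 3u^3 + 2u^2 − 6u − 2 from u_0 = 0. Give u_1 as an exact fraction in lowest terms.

−1/3

g'(u) = −12u^3 + 9u^2 + 4u − 6.
g(0) = −2, g'(0) = −6, so u_1 = 0 − (−2)/(−6) = −1/3.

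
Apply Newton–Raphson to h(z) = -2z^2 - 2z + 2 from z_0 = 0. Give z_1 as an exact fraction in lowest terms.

h'(z) = -4z - 2.
h(0) = 2, h'(0) = -2, so z_1 = 0 - 2/(-2) = 1.

1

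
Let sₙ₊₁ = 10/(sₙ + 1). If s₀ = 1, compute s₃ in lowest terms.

15/4

s₁ = 10/(1 + 1) = 5.
s₂ = 10/(5 + 1) = 5/3.
s₃ = 10/(5/3 + 1) = 15/4.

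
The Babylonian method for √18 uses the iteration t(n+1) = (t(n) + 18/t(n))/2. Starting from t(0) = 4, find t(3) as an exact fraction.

t(1) = (4 + 18/4)/2 = 17/4.
t(2) = (17/4 + 18/(17/4))/2 = 577/136.
t(3) = (577/136 + 18/(577/136))/2 = 665857/156944.

665857/156944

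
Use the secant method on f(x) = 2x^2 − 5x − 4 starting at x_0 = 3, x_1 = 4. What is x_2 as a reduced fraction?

28/9

f(3) = −1, f(4) = 8. x_2 = 4 − 8·(4 − 3)/(8 − (−1)) = 28/9.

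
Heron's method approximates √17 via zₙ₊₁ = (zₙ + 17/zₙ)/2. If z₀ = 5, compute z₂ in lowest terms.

z₁ = (5 + 17/5)/2 = 21/5.
z₂ = (21/5 + 17/(21/5))/2 = 433/105.

433/105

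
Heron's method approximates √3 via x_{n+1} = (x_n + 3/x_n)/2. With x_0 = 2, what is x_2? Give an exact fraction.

97/56

x_1 = (2 + 3/2)/2 = 7/4.
x_2 = (7/4 + 3/(7/4))/2 = 97/56.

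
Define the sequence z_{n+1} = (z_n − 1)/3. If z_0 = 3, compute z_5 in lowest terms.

z_1 = (3 − 1)/3 = 2/3.
z_2 = ((2/3) − 1)/3 = −1/9.
z_3 = ((−1/9) − 1)/3 = −10/27.
z_4 = ((−10/27) − 1)/3 = −37/81.
z_5 = ((−37/81) − 1)/3 = −118/243.

−118/243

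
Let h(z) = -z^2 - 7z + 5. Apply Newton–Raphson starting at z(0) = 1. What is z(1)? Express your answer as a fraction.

2/3

h'(z) = -2z - 7.
h(1) = -3, h'(1) = -9, so z(1) = 1 - (-3)/(-9) = 2/3.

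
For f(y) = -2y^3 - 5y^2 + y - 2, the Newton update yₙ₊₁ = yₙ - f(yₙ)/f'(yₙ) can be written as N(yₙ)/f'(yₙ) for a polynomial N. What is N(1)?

f'(y) = -6y^2 - 10y + 1.
N(y) = y·f'(y) - f(y) = y·(-6y^2 - 10y + 1) - (-2y^3 - 5y^2 + y - 2) = -4y^3 - 5y^2 + 2.
N(1) = -7.

-7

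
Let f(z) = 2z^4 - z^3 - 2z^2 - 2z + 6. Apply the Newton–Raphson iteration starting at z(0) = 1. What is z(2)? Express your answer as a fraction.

685/223

f'(z) = 8z^3 - 3z^2 - 4z - 2.
f(1) = 3, f'(1) = -1, so z(1) = 1 - 3/(-1) = 4.
f(4) = 414, f'(4) = 446, so z(2) = 4 - 414/446 = 685/223.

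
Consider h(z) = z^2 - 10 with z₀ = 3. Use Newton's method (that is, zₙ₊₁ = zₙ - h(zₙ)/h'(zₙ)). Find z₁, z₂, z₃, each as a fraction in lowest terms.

z₁ = 19/6, z₂ = 721/228, z₃ = 1039681/328776

h'(z) = 2z.
h(3) = -1, h'(3) = 6, so z₁ = 3 - (-1)/6 = 19/6.
h(19/6) = 1/36, h'(19/6) = 19/3, so z₂ = (19/6) - (1/36)/(19/3) = 721/228.
h(721/228) = 1/51984, h'(721/228) = 721/114, so z₃ = (721/228) - (1/51984)/(721/114) = 1039681/328776.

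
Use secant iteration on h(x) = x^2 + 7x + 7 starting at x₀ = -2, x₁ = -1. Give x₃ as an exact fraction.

h(-2) = -3, h(-1) = 1. x₂ = (-1) - 1·((-1) - (-2))/(1 - (-3)) = -5/4.
h(-1) = 1, h(-5/4) = -3/16. x₃ = (-5/4) - (-3/16)·((-5/4) - (-1))/((-3/16) - 1) = -23/19.

-23/19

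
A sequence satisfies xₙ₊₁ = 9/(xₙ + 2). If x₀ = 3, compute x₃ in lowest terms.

x₁ = 9/(3 + 2) = 9/5.
x₂ = 9/(9/5 + 2) = 45/19.
x₃ = 9/(45/19 + 2) = 171/83.

171/83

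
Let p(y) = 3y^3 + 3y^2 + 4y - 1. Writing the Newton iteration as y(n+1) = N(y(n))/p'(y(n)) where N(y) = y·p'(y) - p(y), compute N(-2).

p'(y) = 9y^2 + 6y + 4.
N(y) = y·p'(y) - p(y) = y·(9y^2 + 6y + 4) - (3y^3 + 3y^2 + 4y - 1) = 6y^3 + 3y^2 + 1.
N(-2) = -35.

-35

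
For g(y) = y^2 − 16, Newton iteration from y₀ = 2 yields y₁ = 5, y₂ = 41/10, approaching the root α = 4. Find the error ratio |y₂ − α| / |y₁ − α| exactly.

y₁ − α = 5 − 4 = 1, so |y₁ − α| = 1.
y₂ − α = 41/10 − 4 = 1/10, so |y₂ − α| = 1/10.
Ratio = (1/10) / 1 = 1/10.

1/10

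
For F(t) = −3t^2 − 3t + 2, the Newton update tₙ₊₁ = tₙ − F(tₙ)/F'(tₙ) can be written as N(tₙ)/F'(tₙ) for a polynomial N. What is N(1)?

F'(t) = −6t − 3.
N(t) = t·F'(t) − F(t) = t·(−6t − 3) − (−3t^2 − 3t + 2) = −3t^2 − 2.
N(1) = −5.

−5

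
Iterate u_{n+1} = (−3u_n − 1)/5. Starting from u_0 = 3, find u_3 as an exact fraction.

u_1 = (−3·3 − 1)/5 = −2.
u_2 = (−3·(−2) − 1)/5 = 1.
u_3 = (−3·1 − 1)/5 = −4/5.

−4/5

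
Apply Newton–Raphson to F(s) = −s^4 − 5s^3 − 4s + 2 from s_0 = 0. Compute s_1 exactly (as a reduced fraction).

F'(s) = −4s^3 − 15s^2 − 4.
F(0) = 2, F'(0) = −4, so s_1 = 0 − 2/(−4) = 1/2.

1/2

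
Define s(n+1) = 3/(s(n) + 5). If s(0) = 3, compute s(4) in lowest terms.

717/1324

s(1) = 3/(3 + 5) = 3/8.
s(2) = 3/(3/8 + 5) = 24/43.
s(3) = 3/(24/43 + 5) = 129/239.
s(4) = 3/(129/239 + 5) = 717/1324.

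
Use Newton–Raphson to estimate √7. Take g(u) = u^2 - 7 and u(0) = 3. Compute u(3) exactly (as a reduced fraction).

32257/12192

g'(u) = 2u.
g(3) = 2, g'(3) = 6, so u(1) = 3 - 2/6 = 8/3.
g(8/3) = 1/9, g'(8/3) = 16/3, so u(2) = (8/3) - (1/9)/(16/3) = 127/48.
g(127/48) = 1/2304, g'(127/48) = 127/24, so u(3) = (127/48) - (1/2304)/(127/24) = 32257/12192.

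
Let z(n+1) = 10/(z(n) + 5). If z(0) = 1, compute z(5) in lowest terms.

z(1) = 10/(1 + 5) = 5/3.
z(2) = 10/(5/3 + 5) = 3/2.
z(3) = 10/(3/2 + 5) = 20/13.
z(4) = 10/(20/13 + 5) = 26/17.
z(5) = 10/(26/17 + 5) = 170/111.

170/111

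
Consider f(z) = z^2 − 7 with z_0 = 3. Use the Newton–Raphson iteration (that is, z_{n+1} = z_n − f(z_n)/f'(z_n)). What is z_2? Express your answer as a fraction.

127/48

f'(z) = 2z.
f(3) = 2, f'(3) = 6, so z_1 = 3 − 2/6 = 8/3.
f(8/3) = 1/9, f'(8/3) = 16/3, so z_2 = (8/3) − (1/9)/(16/3) = 127/48.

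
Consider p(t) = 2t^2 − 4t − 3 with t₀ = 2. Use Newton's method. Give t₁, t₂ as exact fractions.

t₁ = 11/4, t₂ = 145/56

p'(t) = 4t − 4.
p(2) = −3, p'(2) = 4, so t₁ = 2 − (−3)/4 = 11/4.
p(11/4) = 9/8, p'(11/4) = 7, so t₂ = (11/4) − (9/8)/7 = 145/56.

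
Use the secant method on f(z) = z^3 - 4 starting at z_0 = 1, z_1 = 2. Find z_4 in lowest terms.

f(1) = -3, f(2) = 4. z_2 = 2 - 4·(2 - 1)/(4 - (-3)) = 10/7.
f(2) = 4, f(10/7) = -372/343. z_3 = (10/7) - (-372/343)·((10/7) - 2)/((-372/343) - 4) = 169/109.
f(10/7) = -372/343, f(169/109) = -353307/1295029. z_4 = (169/109) - (-353307/1295029)·((169/109) - (10/7))/((-353307/1295029) - (-372/343)) = 2056682/1292353.

2056682/1292353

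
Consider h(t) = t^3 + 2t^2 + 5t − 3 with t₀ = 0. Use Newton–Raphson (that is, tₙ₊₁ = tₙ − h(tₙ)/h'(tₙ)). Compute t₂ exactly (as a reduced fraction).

h'(t) = 3t^2 + 4t + 5.
h(0) = −3, h'(0) = 5, so t₁ = 0 − (−3)/5 = 3/5.
h(3/5) = 117/125, h'(3/5) = 212/25, so t₂ = (3/5) − (117/125)/(212/25) = 519/1060.

519/1060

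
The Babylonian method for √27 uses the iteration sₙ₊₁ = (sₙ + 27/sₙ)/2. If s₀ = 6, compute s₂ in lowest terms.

s₁ = (6 + 27/6)/2 = 21/4.
s₂ = (21/4 + 27/(21/4))/2 = 291/56.

291/56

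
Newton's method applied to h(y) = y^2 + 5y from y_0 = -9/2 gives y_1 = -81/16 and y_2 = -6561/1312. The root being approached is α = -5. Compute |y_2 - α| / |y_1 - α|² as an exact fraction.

y_1 - α = -81/16 - (-5) = -81/16 + 5 = -1/16, so |y_1 - α| = 1/16.
y_2 - α = -6561/1312 - (-5) = -6561/1312 + 5 = -1/1312, so |y_2 - α| = 1/1312.
|y_1 - α|² = 1/256.
Ratio = (1/1312) / (1/256) = 8/41.

8/41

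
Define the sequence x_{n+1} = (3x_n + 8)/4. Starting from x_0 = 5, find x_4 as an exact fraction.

x_1 = (3·5 + 8)/4 = 23/4.
x_2 = (3·(23/4) + 8)/4 = 101/16.
x_3 = (3·(101/16) + 8)/4 = 431/64.
x_4 = (3·(431/64) + 8)/4 = 1805/256.

1805/256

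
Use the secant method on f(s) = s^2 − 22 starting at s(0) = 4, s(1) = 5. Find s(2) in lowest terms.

14/3

f(4) = −6, f(5) = 3. s(2) = 5 − 3·(5 − 4)/(3 − (−6)) = 14/3.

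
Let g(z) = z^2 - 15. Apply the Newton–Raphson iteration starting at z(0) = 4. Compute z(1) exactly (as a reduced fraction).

g'(z) = 2z.
g(4) = 1, g'(4) = 8, so z(1) = 4 - 1/8 = 31/8.

31/8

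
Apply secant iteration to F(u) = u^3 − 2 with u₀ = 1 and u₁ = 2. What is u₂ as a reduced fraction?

F(1) = −1, F(2) = 6. u₂ = 2 − 6·(2 − 1)/(6 − (−1)) = 8/7.

8/7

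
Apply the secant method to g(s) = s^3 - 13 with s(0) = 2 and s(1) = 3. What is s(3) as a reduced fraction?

17593/7549

g(2) = -5, g(3) = 14. s(2) = 3 - 14·(3 - 2)/(14 - (-5)) = 43/19.
g(3) = 14, g(43/19) = -9660/6859. s(3) = (43/19) - (-9660/6859)·((43/19) - 3)/((-9660/6859) - 14) = 17593/7549.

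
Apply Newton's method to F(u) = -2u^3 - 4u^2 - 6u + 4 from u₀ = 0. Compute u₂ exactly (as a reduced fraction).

F'(u) = -6u^2 - 8u - 6.
F(0) = 4, F'(0) = -6, so u₁ = 0 - 4/(-6) = 2/3.
F(2/3) = -64/27, F'(2/3) = -14, so u₂ = (2/3) - (-64/27)/(-14) = 94/189.

94/189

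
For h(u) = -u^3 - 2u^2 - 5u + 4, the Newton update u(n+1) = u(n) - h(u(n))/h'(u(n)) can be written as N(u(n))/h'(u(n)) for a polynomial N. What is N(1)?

-8

h'(u) = -3u^2 - 4u - 5.
N(u) = u·h'(u) - h(u) = u·(-3u^2 - 4u - 5) - (-u^3 - 2u^2 - 5u + 4) = -2u^3 - 2u^2 - 4.
N(1) = -8.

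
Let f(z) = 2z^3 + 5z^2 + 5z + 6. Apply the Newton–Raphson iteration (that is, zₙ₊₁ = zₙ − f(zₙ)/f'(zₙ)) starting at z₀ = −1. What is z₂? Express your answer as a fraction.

f'(z) = 6z^2 + 10z + 5.
f(−1) = 4, f'(−1) = 1, so z₁ = (−1) − 4/1 = −5.
f(−5) = −144, f'(−5) = 105, so z₂ = (−5) − (−144)/105 = −127/35.

−127/35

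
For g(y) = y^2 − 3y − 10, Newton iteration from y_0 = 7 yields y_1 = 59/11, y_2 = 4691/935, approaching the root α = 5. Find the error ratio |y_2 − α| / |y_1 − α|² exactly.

11/85

y_1 − α = 59/11 − 5 = 4/11, so |y_1 − α| = 4/11.
y_2 − α = 4691/935 − 5 = 16/935, so |y_2 − α| = 16/935.
|y_1 − α|² = 16/121.
Ratio = (16/935) / (16/121) = 11/85.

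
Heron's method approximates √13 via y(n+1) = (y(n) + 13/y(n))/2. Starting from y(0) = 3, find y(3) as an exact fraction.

14159/3927

y(1) = (3 + 13/3)/2 = 11/3.
y(2) = (11/3 + 13/(11/3))/2 = 119/33.
y(3) = (119/33 + 13/(119/33))/2 = 14159/3927.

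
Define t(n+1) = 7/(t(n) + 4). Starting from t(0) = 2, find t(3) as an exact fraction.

t(1) = 7/(2 + 4) = 7/6.
t(2) = 7/(7/6 + 4) = 42/31.
t(3) = 7/(42/31 + 4) = 217/166.

217/166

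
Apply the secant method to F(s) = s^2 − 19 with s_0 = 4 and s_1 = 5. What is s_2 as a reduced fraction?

F(4) = −3, F(5) = 6. s_2 = 5 − 6·(5 − 4)/(6 − (−3)) = 13/3.

13/3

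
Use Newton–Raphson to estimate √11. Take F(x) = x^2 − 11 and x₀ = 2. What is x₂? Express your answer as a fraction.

F'(x) = 2x.
F(2) = −7, F'(2) = 4, so x₁ = 2 − (−7)/4 = 15/4.
F(15/4) = 49/16, F'(15/4) = 15/2, so x₂ = (15/4) − (49/16)/(15/2) = 401/120.

401/120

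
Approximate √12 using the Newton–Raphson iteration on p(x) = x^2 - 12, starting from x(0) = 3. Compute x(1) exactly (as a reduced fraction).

p'(x) = 2x.
p(3) = -3, p'(3) = 6, so x(1) = 3 - (-3)/6 = 7/2.

7/2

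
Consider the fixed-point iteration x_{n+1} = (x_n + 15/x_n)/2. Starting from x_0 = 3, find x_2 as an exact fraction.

31/8

x_1 = (3 + 15/3)/2 = 4.
x_2 = (4 + 15/4)/2 = 31/8.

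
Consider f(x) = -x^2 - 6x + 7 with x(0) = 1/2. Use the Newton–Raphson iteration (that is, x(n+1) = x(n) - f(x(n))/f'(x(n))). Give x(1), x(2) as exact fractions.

x(1) = 29/28, x(2) = 6329/6328

f'(x) = -2x - 6.
f(1/2) = 15/4, f'(1/2) = -7, so x(1) = (1/2) - (15/4)/(-7) = 29/28.
f(29/28) = -225/784, f'(29/28) = -113/14, so x(2) = (29/28) - (-225/784)/(-113/14) = 6329/6328.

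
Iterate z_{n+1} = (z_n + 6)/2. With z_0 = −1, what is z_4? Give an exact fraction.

z_1 = ((−1) + 6)/2 = 5/2.
z_2 = ((5/2) + 6)/2 = 17/4.
z_3 = ((17/4) + 6)/2 = 41/8.
z_4 = ((41/8) + 6)/2 = 89/16.

89/16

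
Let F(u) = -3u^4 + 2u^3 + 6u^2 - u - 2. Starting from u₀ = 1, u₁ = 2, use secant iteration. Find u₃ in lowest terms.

F(1) = 2, F(2) = -12. u₂ = 2 - (-12)·(2 - 1)/((-12) - 2) = 8/7.
F(2) = -12, F(8/7) = 6150/2401. u₃ = (8/7) - (6150/2401)·((8/7) - 2)/((6150/2401) - (-12)) = 7538/5827.

7538/5827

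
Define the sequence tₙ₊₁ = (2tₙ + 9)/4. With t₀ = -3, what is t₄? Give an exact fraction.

129/32

t₁ = (2·(-3) + 9)/4 = 3/4.
t₂ = (2·(3/4) + 9)/4 = 21/8.
t₃ = (2·(21/8) + 9)/4 = 57/16.
t₄ = (2·(57/16) + 9)/4 = 129/32.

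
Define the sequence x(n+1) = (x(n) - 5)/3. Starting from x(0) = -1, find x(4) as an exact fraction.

-67/27

x(1) = ((-1) - 5)/3 = -2.
x(2) = ((-2) - 5)/3 = -7/3.
x(3) = ((-7/3) - 5)/3 = -22/9.
x(4) = ((-22/9) - 5)/3 = -67/27.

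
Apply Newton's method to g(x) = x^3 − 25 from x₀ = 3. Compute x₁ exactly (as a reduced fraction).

g'(x) = 3x^2.
g(3) = 2, g'(3) = 27, so x₁ = 3 − 2/27 = 79/27.

79/27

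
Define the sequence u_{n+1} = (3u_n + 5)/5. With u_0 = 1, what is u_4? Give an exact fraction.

1441/625

u_1 = (3·1 + 5)/5 = 8/5.
u_2 = (3·(8/5) + 5)/5 = 49/25.
u_3 = (3·(49/25) + 5)/5 = 272/125.
u_4 = (3·(272/125) + 5)/5 = 1441/625.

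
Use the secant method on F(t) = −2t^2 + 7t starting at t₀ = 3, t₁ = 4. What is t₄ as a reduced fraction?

F(3) = 3, F(4) = −4. t₂ = 4 − (−4)·(4 − 3)/((−4) − 3) = 24/7.
F(4) = −4, F(24/7) = 24/49. t₃ = (24/7) − (24/49)·((24/7) − 4)/((24/49) − (−4)) = 192/55.
F(24/7) = 24/49, F(192/55) = 192/3025. t₄ = (192/55) − (192/3025)·((192/55) − (24/7))/((192/3025) − (24/49)) = 9216/2633.

9216/2633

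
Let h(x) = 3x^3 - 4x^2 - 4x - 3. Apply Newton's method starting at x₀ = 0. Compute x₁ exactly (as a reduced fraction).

-3/4

h'(x) = 9x^2 - 8x - 4.
h(0) = -3, h'(0) = -4, so x₁ = 0 - (-3)/(-4) = -3/4.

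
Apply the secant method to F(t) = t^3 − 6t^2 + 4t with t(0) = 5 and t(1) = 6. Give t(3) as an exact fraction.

16875/3233

F(5) = −5, F(6) = 24. t(2) = 6 − 24·(6 − 5)/(24 − (−5)) = 150/29.
F(6) = 24, F(150/29) = −35400/24389. t(3) = (150/29) − (−35400/24389)·((150/29) − 6)/((−35400/24389) − 24) = 16875/3233.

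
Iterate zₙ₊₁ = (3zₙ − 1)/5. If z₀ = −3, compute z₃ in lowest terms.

z₁ = (3·(−3) − 1)/5 = −2.
z₂ = (3·(−2) − 1)/5 = −7/5.
z₃ = (3·(−7/5) − 1)/5 = −26/25.

−26/25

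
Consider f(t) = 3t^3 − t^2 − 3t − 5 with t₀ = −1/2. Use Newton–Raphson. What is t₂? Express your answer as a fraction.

24325/2269

f'(t) = 9t^2 − 2t − 3.
f(−1/2) = −33/8, f'(−1/2) = 1/4, so t₁ = (−1/2) − (−33/8)/(1/4) = 16.
f(16) = 11979, f'(16) = 2269, so t₂ = 16 − 11979/2269 = 24325/2269.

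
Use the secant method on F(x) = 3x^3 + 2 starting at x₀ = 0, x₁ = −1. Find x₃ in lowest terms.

F(0) = 2, F(−1) = −1. x₂ = (−1) − (−1)·((−1) − 0)/((−1) − 2) = −2/3.
F(−1) = −1, F(−2/3) = 10/9. x₃ = (−2/3) − (10/9)·((−2/3) − (−1))/((10/9) − (−1)) = −16/19.

−16/19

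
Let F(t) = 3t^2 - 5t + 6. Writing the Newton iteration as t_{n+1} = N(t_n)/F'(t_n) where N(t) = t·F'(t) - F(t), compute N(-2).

6

F'(t) = 6t - 5.
N(t) = t·F'(t) - F(t) = t·(6t - 5) - (3t^2 - 5t + 6) = 3t^2 - 6.
N(-2) = 6.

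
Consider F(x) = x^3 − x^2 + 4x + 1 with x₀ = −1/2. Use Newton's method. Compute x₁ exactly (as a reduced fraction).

F'(x) = 3x^2 − 2x + 4.
F(−1/2) = −11/8, F'(−1/2) = 23/4, so x₁ = (−1/2) − (−11/8)/(23/4) = −6/23.

−6/23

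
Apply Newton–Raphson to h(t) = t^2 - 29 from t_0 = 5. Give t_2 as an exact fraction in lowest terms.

727/135

h'(t) = 2t.
h(5) = -4, h'(5) = 10, so t_1 = 5 - (-4)/10 = 27/5.
h(27/5) = 4/25, h'(27/5) = 54/5, so t_2 = (27/5) - (4/25)/(54/5) = 727/135.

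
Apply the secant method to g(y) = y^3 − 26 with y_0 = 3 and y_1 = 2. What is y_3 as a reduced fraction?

3319/1118

g(3) = 1, g(2) = −18. y_2 = 2 − (−18)·(2 − 3)/((−18) − 1) = 56/19.
g(2) = −18, g(56/19) = −2718/6859. y_3 = (56/19) − (−2718/6859)·((56/19) − 2)/((−2718/6859) − (−18)) = 3319/1118.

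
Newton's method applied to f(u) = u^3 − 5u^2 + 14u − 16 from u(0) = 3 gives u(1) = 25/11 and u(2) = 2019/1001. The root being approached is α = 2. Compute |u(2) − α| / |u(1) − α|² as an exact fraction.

u(1) − α = 25/11 − 2 = 3/11, so |u(1) − α| = 3/11.
u(2) − α = 2019/1001 − 2 = 17/1001, so |u(2) − α| = 17/1001.
|u(1) − α|² = 9/121.
Ratio = (17/1001) / (9/121) = 187/819.

187/819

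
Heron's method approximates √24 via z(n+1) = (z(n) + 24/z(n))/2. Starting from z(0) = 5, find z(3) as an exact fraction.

z(1) = (5 + 24/5)/2 = 49/10.
z(2) = (49/10 + 24/(49/10))/2 = 4801/980.
z(3) = (4801/980 + 24/(4801/980))/2 = 46099201/9409960.

46099201/9409960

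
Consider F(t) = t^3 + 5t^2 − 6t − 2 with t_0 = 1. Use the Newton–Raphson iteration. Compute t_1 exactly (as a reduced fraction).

9/7

F'(t) = 3t^2 + 10t − 6.
F(1) = −2, F'(1) = 7, so t_1 = 1 − (−2)/7 = 9/7.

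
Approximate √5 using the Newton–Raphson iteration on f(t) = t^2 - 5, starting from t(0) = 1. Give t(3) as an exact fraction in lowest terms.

f'(t) = 2t.
f(1) = -4, f'(1) = 2, so t(1) = 1 - (-4)/2 = 3.
f(3) = 4, f'(3) = 6, so t(2) = 3 - 4/6 = 7/3.
f(7/3) = 4/9, f'(7/3) = 14/3, so t(3) = (7/3) - (4/9)/(14/3) = 47/21.

47/21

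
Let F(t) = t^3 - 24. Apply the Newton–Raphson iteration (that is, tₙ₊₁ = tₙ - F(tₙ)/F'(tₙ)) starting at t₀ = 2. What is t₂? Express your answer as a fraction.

662/225

F'(t) = 3t^2.
F(2) = -16, F'(2) = 12, so t₁ = 2 - (-16)/12 = 10/3.
F(10/3) = 352/27, F'(10/3) = 100/3, so t₂ = (10/3) - (352/27)/(100/3) = 662/225.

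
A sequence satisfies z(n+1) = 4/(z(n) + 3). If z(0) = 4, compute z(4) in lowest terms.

412/409

z(1) = 4/(4 + 3) = 4/7.
z(2) = 4/(4/7 + 3) = 28/25.
z(3) = 4/(28/25 + 3) = 100/103.
z(4) = 4/(100/103 + 3) = 412/409.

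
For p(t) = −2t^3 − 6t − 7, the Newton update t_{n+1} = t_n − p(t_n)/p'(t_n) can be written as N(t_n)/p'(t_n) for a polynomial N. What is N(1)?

3

p'(t) = −6t^2 − 6.
N(t) = t·p'(t) − p(t) = t·(−6t^2 − 6) − (−2t^3 − 6t − 7) = −4t^3 + 7.
N(1) = 3.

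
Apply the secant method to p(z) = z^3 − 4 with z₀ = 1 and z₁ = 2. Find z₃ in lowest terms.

p(1) = −3, p(2) = 4. z₂ = 2 − 4·(2 − 1)/(4 − (−3)) = 10/7.
p(2) = 4, p(10/7) = −372/343. z₃ = (10/7) − (−372/343)·((10/7) − 2)/((−372/343) − 4) = 169/109.

169/109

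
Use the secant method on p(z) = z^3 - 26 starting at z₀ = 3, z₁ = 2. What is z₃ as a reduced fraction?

3319/1118

p(3) = 1, p(2) = -18. z₂ = 2 - (-18)·(2 - 3)/((-18) - 1) = 56/19.
p(2) = -18, p(56/19) = -2718/6859. z₃ = (56/19) - (-2718/6859)·((56/19) - 2)/((-2718/6859) - (-18)) = 3319/1118.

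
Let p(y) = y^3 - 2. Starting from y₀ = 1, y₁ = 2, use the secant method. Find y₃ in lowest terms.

p(1) = -1, p(2) = 6. y₂ = 2 - 6·(2 - 1)/(6 - (-1)) = 8/7.
p(2) = 6, p(8/7) = -174/343. y₃ = (8/7) - (-174/343)·((8/7) - 2)/((-174/343) - 6) = 75/62.

75/62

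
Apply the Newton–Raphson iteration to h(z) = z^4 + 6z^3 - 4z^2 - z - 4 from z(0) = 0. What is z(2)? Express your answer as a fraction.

h'(z) = 4z^3 + 18z^2 - 8z - 1.
h(0) = -4, h'(0) = -1, so z(1) = 0 - (-4)/(-1) = -4.
h(-4) = -192, h'(-4) = 63, so z(2) = (-4) - (-192)/63 = -20/21.

-20/21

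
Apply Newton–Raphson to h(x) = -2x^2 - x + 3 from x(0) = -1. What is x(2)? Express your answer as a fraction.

-77/51

h'(x) = -4x - 1.
h(-1) = 2, h'(-1) = 3, so x(1) = (-1) - 2/3 = -5/3.
h(-5/3) = -8/9, h'(-5/3) = 17/3, so x(2) = (-5/3) - (-8/9)/(17/3) = -77/51.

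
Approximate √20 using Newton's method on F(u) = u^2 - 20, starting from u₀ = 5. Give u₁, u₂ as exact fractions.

F'(u) = 2u.
F(5) = 5, F'(5) = 10, so u₁ = 5 - 5/10 = 9/2.
F(9/2) = 1/4, F'(9/2) = 9, so u₂ = (9/2) - (1/4)/9 = 161/36.

u₁ = 9/2, u₂ = 161/36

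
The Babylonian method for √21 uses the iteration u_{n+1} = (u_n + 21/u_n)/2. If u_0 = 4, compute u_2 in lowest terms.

2713/592

u_1 = (4 + 21/4)/2 = 37/8.
u_2 = (37/8 + 21/(37/8))/2 = 2713/592.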